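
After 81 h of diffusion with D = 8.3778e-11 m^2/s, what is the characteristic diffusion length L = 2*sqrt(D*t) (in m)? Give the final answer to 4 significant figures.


t = 81 hr = 291600 s
Diffusion length = 2*sqrt(D*t)
= 2*sqrt(8.3778e-11 * 291600)
= 9.885e-03 m


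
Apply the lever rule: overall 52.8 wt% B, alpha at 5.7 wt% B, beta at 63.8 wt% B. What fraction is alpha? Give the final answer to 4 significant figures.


f_alpha = (C_beta - C0) / (C_beta - C_alpha)
f_alpha = (63.8 - 52.8) / (63.8 - 5.7)
f_alpha = 0.1893


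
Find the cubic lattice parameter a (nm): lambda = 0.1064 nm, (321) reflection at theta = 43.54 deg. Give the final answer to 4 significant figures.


d = lambda / (2*sin(theta))
d = 0.1064 / (2*sin(43.54 deg))
d = 0.077229 nm
a = d * sqrt(h^2+k^2+l^2) = 0.077229 * sqrt(14)
a = 0.289 nm


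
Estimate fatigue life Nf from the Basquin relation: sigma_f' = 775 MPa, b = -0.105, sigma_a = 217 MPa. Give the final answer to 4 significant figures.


sigma_a = sigma_f' * (2*Nf)^b
2*Nf = (sigma_a / sigma_f')^(1/b)
2*Nf = (217 / 775)^(1/-0.105)
2*Nf = 184146
Nf = 92070 cycles


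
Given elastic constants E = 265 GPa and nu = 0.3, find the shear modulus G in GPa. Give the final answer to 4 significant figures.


G = E / (2*(1+nu))
G = 265 / (2*(1+0.3))
G = 101.9 GPa


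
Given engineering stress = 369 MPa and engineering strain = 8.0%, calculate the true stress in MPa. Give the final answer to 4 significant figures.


sigma_true = sigma_eng * (1 + epsilon_eng)
sigma_true = 369 * (1 + 0.08)
sigma_true = 398.5 MPa


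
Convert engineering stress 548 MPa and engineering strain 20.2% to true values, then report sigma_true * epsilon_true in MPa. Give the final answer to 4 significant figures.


sigma_true = sigma_eng * (1 + epsilon_eng)
sigma_true = 548 * (1 + 0.202) = 658.696 MPa
epsilon_true = ln(1 + epsilon_eng)
epsilon_true = ln(1 + 0.202) = 0.183987
sigma_true * epsilon_true = 658.696 * 0.183987 = 121.2 MPa


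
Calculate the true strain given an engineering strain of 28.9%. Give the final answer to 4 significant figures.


epsilon_true = ln(1 + epsilon_eng)
epsilon_true = ln(1 + 0.289)
epsilon_true = 0.2539


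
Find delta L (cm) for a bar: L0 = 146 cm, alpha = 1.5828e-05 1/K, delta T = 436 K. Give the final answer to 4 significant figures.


dL = L0 * alpha * dT
dL = 146 * 1.5828e-05 * 436
dL = 1.008 cm


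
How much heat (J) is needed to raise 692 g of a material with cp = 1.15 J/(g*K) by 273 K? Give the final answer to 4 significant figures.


Q = m * cp * dT
Q = 692 * 1.15 * 273
Q = 217300 J


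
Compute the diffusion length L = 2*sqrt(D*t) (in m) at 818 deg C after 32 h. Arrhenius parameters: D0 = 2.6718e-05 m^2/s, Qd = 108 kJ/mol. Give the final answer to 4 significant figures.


Step 1: D = D0 * exp(-Qd/(R*T))
T = 1091.15 K
D = 2.6718e-05 * exp(-108e3 / (8.314 * 1091.15)) = 1.80522e-10 m^2/s
Step 2: L = 2*sqrt(D*t)
t = 32 h = 115200 s
L = 2*sqrt(1.80522e-10 * 115200) = 9.121e-03 m


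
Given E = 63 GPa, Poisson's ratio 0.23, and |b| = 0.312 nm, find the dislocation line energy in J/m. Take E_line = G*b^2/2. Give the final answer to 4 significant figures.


Step 1: G = E / (2*(1+nu))
G = 63 / (2*(1+0.23)) = 25.6098 GPa = 2.56098e+10 Pa
Step 2: E_line = G*b^2/2
b = 0.312 nm = 3.12e-10 m
E_line = 0.5 * 2.56098e+10 * (3.12e-10)^2 = 1.246e-09 J/m


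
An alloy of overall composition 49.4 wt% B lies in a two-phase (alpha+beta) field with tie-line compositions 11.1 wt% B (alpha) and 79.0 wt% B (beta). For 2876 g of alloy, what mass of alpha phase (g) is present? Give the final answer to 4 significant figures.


f_alpha = (C_beta - C0) / (C_beta - C_alpha)
f_alpha = (79.0 - 49.4) / (79.0 - 11.1) = 0.435935
m_alpha = f_alpha * m_total = 0.435935 * 2876 = 1254 g


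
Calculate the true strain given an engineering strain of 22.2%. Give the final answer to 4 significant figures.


epsilon_true = ln(1 + epsilon_eng)
epsilon_true = ln(1 + 0.222)
epsilon_true = 0.2005


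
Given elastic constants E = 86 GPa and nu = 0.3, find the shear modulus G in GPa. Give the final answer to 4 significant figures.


G = E / (2*(1+nu))
G = 86 / (2*(1+0.3))
G = 33.08 GPa


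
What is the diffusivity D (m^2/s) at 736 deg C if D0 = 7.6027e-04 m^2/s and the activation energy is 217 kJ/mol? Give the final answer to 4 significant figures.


D = D0 * exp(-Qd / (R*T))
T = 1009.15 K
D = 7.6027e-04 * exp(-217e3 / (8.314 * 1009.15))
D = 4.451e-15 m^2/s


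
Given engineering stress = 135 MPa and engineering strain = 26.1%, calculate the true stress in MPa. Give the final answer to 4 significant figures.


sigma_true = sigma_eng * (1 + epsilon_eng)
sigma_true = 135 * (1 + 0.261)
sigma_true = 170.2 MPa


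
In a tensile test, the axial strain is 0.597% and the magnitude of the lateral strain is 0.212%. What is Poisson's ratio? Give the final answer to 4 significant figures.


nu = -epsilon_lat / epsilon_axial
Lateral strain is contraction (negative), so using magnitudes:
nu = 0.212 / 0.597
nu = 0.3551


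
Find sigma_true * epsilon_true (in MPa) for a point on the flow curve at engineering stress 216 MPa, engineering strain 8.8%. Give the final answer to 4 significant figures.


sigma_true = sigma_eng * (1 + epsilon_eng)
sigma_true = 216 * (1 + 0.088) = 235.008 MPa
epsilon_true = ln(1 + epsilon_eng)
epsilon_true = ln(1 + 0.088) = 0.0843411
sigma_true * epsilon_true = 235.008 * 0.0843411 = 19.82 MPa


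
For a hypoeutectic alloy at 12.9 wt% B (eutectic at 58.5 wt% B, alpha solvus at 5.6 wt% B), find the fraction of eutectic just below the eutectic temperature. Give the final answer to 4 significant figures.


f_primary = (C_e - C0) / (C_e - C_alpha_max)
f_primary = (58.5 - 12.9) / (58.5 - 5.6)
f_primary = 0.862004
f_eutectic = 1 - 0.862004 = 0.138


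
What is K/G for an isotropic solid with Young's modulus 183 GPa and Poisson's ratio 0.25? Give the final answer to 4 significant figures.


G = E / (2*(1+nu))
G = 183 / (2*(1+0.25)) = 73.2 GPa
K = E / (3*(1-2*nu))
K = 183 / (3*(1-2*0.25)) = 122 GPa
K/G = 122 / 73.2 = 1.667


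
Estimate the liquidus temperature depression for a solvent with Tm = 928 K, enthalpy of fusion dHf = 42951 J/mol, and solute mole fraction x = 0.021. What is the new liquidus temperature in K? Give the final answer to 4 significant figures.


dT = R*Tm^2*x / dHf
dT = 8.314 * 928^2 * 0.021 / 42951
dT = 3.50068 K
T_new = 928 - 3.50068 = 924.5 K


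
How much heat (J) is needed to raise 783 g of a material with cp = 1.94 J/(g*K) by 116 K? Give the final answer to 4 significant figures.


Q = m * cp * dT
Q = 783 * 1.94 * 116
Q = 176200 J


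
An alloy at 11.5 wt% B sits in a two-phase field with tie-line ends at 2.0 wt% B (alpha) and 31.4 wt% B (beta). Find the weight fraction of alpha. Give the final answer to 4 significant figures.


f_alpha = (C_beta - C0) / (C_beta - C_alpha)
f_alpha = (31.4 - 11.5) / (31.4 - 2.0)
f_alpha = 0.6769


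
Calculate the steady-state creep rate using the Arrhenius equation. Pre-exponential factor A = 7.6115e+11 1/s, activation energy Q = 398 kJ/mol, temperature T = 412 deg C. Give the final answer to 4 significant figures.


rate = A * exp(-Q / (R*T))
T = 412 + 273.15 = 685.15 K
rate = 7.6115e+11 * exp(-398e3 / (8.314 * 685.15))
rate = 3.448e-19 1/s


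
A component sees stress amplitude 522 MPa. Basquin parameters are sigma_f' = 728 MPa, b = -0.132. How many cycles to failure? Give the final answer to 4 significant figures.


sigma_a = sigma_f' * (2*Nf)^b
2*Nf = (sigma_a / sigma_f')^(1/b)
2*Nf = (522 / 728)^(1/-0.132)
2*Nf = 12.428
Nf = 6.214 cycles


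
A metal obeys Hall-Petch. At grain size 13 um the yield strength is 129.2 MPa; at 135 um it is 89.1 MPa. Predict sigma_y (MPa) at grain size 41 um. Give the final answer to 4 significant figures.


sigma_y = sigma0 + k / sqrt(d)
1/sqrt(d1) = 1/sqrt(1.3e-05) = 277.35;  1/sqrt(d2) = 86.0663
k = (sigma1 - sigma2) / (1/sqrt(d1) - 1/sqrt(d2)) = (129.2 - 89.1) / (277.35 - 86.0663) = 0.209636 MPa*m^0.5
sigma0 = sigma1 - k/sqrt(d1) = 129.2 - 0.209636*277.35 = 71.0574 MPa
sigma_y(d3) = 71.0574 + 0.209636 / sqrt(4.1e-05) = 103.8 MPa


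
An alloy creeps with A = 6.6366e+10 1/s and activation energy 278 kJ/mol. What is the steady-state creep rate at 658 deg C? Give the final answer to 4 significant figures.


rate = A * exp(-Q / (R*T))
T = 658 + 273.15 = 931.15 K
rate = 6.6366e+10 * exp(-278e3 / (8.314 * 931.15))
rate = 1.684e-05 1/s


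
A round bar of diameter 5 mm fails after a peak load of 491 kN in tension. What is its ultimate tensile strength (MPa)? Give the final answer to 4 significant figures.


A0 = pi*(d/2)^2 = pi*(5/2)^2 = 19.635 mm^2
UTS = F_max / A0 = 491*1000 / 19.635
UTS = 25010 MPa


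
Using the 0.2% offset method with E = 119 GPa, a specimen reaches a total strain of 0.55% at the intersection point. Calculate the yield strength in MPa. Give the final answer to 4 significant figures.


Offset strain = 0.002
Elastic strain at yield = total_strain - offset = 5.5e-03 - 0.002 = 3.5e-03
sigma_y = E * elastic_strain = 119000 * 3.5e-03
sigma_y = 416.5 MPa


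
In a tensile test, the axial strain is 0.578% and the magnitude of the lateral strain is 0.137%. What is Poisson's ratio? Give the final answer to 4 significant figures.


nu = -epsilon_lat / epsilon_axial
Lateral strain is contraction (negative), so using magnitudes:
nu = 0.137 / 0.578
nu = 0.237


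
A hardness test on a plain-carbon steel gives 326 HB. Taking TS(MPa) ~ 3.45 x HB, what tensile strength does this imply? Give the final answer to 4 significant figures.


TS (MPa) = 3.45 * HB
TS = 3.45 * 326
TS = 1125 MPa


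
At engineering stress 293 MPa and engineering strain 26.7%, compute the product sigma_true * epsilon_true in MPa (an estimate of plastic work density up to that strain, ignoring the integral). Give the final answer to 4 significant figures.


sigma_true = sigma_eng * (1 + epsilon_eng)
sigma_true = 293 * (1 + 0.267) = 371.231 MPa
epsilon_true = ln(1 + epsilon_eng)
epsilon_true = ln(1 + 0.267) = 0.236652
sigma_true * epsilon_true = 371.231 * 0.236652 = 87.85 MPa


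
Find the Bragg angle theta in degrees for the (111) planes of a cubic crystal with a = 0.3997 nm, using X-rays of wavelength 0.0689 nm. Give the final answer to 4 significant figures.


d = a / sqrt(h^2+k^2+l^2)
d = 0.3997 / sqrt(3) = 0.230767 nm
lambda = 2*d*sin(theta)  =>  sin(theta) = lambda / (2*d)
sin(theta) = 0.0689 / (2 * 0.230767) = 0.149285
theta = 8.585 deg


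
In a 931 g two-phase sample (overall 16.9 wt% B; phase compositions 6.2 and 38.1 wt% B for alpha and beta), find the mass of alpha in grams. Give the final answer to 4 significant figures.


f_alpha = (C_beta - C0) / (C_beta - C_alpha)
f_alpha = (38.1 - 16.9) / (38.1 - 6.2) = 0.664577
m_alpha = f_alpha * m_total = 0.664577 * 931 = 618.7 g


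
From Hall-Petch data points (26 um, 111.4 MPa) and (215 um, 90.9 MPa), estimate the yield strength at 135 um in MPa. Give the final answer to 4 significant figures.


sigma_y = sigma0 + k / sqrt(d)
1/sqrt(d1) = 1/sqrt(2.6e-05) = 196.116;  1/sqrt(d2) = 68.1994
k = (sigma1 - sigma2) / (1/sqrt(d1) - 1/sqrt(d2)) = (111.4 - 90.9) / (196.116 - 68.1994) = 0.160261 MPa*m^0.5
sigma0 = sigma1 - k/sqrt(d1) = 111.4 - 0.160261*196.116 = 79.9703 MPa
sigma_y(d3) = 79.9703 + 0.160261 / sqrt(1.35e-04) = 93.76 MPa


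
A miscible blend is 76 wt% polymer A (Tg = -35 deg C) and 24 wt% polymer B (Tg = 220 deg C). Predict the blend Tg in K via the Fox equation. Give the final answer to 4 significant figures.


1/Tg = w1/Tg1 + w2/Tg2 (in Kelvin)
Tg1 = 238.15 K, Tg2 = 493.15 K
1/Tg = 0.76/238.15 + 0.24/493.15
Tg = 271.9 K


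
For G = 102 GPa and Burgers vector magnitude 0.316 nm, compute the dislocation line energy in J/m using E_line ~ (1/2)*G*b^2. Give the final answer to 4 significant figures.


E = G*b^2/2
b = 0.316 nm = 3.16e-10 m
G = 102 GPa = 1.02e+11 Pa
E = 0.5 * 1.02e+11 * (3.16e-10)^2
E = 5.093e-09 J/m


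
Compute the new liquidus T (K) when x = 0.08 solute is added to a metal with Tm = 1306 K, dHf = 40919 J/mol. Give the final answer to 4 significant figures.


dT = R*Tm^2*x / dHf
dT = 8.314 * 1306^2 * 0.08 / 40919
dT = 27.7243 K
T_new = 1306 - 27.7243 = 1278 K


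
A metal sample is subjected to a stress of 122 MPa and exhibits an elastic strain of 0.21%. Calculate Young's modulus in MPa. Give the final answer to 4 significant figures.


E = sigma / epsilon
epsilon = 0.21% = 2.1e-03
E = 122 / 2.1e-03
E = 58100 MPa


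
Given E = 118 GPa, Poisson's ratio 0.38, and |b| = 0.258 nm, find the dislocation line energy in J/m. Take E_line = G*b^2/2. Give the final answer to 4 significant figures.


Step 1: G = E / (2*(1+nu))
G = 118 / (2*(1+0.38)) = 42.7536 GPa = 4.27536e+10 Pa
Step 2: E_line = G*b^2/2
b = 0.258 nm = 2.58e-10 m
E_line = 0.5 * 4.27536e+10 * (2.58e-10)^2 = 1.423e-09 J/m


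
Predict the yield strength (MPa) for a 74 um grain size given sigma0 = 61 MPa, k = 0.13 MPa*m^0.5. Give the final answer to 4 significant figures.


sigma_y = sigma0 + k / sqrt(d)
d = 74 um = 7.4e-05 m
sigma_y = 61 + 0.13 / sqrt(7.4e-05)
sigma_y = 76.11 MPa


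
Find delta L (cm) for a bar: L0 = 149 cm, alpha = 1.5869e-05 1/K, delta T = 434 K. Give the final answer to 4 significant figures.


dL = L0 * alpha * dT
dL = 149 * 1.5869e-05 * 434
dL = 1.026 cm


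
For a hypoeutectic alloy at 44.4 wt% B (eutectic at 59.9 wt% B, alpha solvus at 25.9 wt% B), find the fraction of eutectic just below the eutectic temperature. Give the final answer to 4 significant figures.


f_primary = (C_e - C0) / (C_e - C_alpha_max)
f_primary = (59.9 - 44.4) / (59.9 - 25.9)
f_primary = 0.455882
f_eutectic = 1 - 0.455882 = 0.5441


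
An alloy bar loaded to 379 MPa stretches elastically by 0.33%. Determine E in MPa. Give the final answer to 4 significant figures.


E = sigma / epsilon
epsilon = 0.33% = 3.3e-03
E = 379 / 3.3e-03
E = 114800 MPa


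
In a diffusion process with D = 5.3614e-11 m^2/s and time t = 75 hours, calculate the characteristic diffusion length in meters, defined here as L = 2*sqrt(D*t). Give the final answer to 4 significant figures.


t = 75 hr = 270000 s
Diffusion length = 2*sqrt(D*t)
= 2*sqrt(5.3614e-11 * 270000)
= 7.609e-03 m


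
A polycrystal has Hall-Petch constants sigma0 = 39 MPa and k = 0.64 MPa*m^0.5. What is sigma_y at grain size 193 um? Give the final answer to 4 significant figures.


sigma_y = sigma0 + k / sqrt(d)
d = 193 um = 1.93e-04 m
sigma_y = 39 + 0.64 / sqrt(1.93e-04)
sigma_y = 85.07 MPa


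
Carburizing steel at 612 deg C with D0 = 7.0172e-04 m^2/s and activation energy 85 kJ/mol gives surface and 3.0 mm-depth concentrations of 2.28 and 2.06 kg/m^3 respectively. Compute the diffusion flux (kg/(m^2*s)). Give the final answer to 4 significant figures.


Step 1: D = D0 * exp(-Qd/(R*T))
T = 612 + 273.15 = 885.15 K
D = 7.0172e-04 * exp(-85e3 / (8.314 * 885.15)) = 6.76e-09 m^2/s
Step 2: J = D * (C1 - C2) / dx
J = 6.76e-09 * (2.28 - 2.06) / 3e-03
J = 4.957e-07 kg/(m^2*s)


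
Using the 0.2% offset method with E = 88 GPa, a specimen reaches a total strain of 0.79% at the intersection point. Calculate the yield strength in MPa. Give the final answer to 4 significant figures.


Offset strain = 0.002
Elastic strain at yield = total_strain - offset = 7.9e-03 - 0.002 = 5.9e-03
sigma_y = E * elastic_strain = 88000 * 5.9e-03
sigma_y = 519.2 MPa


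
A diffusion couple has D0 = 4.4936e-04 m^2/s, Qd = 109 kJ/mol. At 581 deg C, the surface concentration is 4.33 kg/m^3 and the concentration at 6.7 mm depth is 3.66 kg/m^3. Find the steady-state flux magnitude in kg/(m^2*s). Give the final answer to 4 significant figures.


Step 1: D = D0 * exp(-Qd/(R*T))
T = 581 + 273.15 = 854.15 K
D = 4.4936e-04 * exp(-109e3 / (8.314 * 854.15)) = 9.69558e-11 m^2/s
Step 2: J = D * (C1 - C2) / dx
J = 9.69558e-11 * (4.33 - 3.66) / 6.7e-03
J = 9.696e-09 kg/(m^2*s)


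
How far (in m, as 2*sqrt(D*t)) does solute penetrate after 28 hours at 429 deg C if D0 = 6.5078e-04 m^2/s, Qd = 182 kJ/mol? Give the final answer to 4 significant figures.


Step 1: D = D0 * exp(-Qd/(R*T))
T = 702.15 K
D = 6.5078e-04 * exp(-182e3 / (8.314 * 702.15)) = 1.87726e-17 m^2/s
Step 2: L = 2*sqrt(D*t)
t = 28 h = 100800 s
L = 2*sqrt(1.87726e-17 * 100800) = 2.751e-06 m


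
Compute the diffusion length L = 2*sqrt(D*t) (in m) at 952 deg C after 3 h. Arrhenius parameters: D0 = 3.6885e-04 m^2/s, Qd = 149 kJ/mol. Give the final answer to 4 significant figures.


Step 1: D = D0 * exp(-Qd/(R*T))
T = 1225.15 K
D = 3.6885e-04 * exp(-149e3 / (8.314 * 1225.15)) = 1.63667e-10 m^2/s
Step 2: L = 2*sqrt(D*t)
t = 3 h = 10800 s
L = 2*sqrt(1.63667e-10 * 10800) = 2.659e-03 m


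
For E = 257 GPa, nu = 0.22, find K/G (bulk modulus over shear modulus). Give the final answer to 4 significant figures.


G = E / (2*(1+nu))
G = 257 / (2*(1+0.22)) = 105.328 GPa
K = E / (3*(1-2*nu))
K = 257 / (3*(1-2*0.22)) = 152.976 GPa
K/G = 152.976 / 105.328 = 1.452


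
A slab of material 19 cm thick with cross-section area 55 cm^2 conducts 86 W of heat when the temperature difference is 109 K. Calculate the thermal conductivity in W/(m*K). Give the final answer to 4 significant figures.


k = Q*L / (A*dT)
L = 0.19 m, A = 5.5e-03 m^2
k = 86 * 0.19 / (5.5e-03 * 109)
k = 27.26 W/(m*K)


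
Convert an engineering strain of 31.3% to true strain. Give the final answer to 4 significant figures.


epsilon_true = ln(1 + epsilon_eng)
epsilon_true = ln(1 + 0.313)
epsilon_true = 0.2723


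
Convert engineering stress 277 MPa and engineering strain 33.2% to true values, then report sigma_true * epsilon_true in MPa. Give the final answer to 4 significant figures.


sigma_true = sigma_eng * (1 + epsilon_eng)
sigma_true = 277 * (1 + 0.332) = 368.964 MPa
epsilon_true = ln(1 + epsilon_eng)
epsilon_true = ln(1 + 0.332) = 0.286682
sigma_true * epsilon_true = 368.964 * 0.286682 = 105.8 MPa


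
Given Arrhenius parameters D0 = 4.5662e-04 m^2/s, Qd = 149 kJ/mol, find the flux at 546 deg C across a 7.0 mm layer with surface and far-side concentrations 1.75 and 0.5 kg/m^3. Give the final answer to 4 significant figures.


Step 1: D = D0 * exp(-Qd/(R*T))
T = 546 + 273.15 = 819.15 K
D = 4.5662e-04 * exp(-149e3 / (8.314 * 819.15)) = 1.43862e-13 m^2/s
Step 2: J = D * (C1 - C2) / dx
J = 1.43862e-13 * (1.75 - 0.5) / 7e-03
J = 2.569e-11 kg/(m^2*s)


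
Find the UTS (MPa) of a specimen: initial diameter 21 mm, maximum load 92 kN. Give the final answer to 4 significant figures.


A0 = pi*(d/2)^2 = pi*(21/2)^2 = 346.361 mm^2
UTS = F_max / A0 = 92*1000 / 346.361
UTS = 265.6 MPa


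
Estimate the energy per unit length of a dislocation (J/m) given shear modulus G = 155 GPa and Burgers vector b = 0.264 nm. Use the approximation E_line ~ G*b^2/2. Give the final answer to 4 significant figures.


E = G*b^2/2
b = 0.264 nm = 2.64e-10 m
G = 155 GPa = 1.55e+11 Pa
E = 0.5 * 1.55e+11 * (2.64e-10)^2
E = 5.401e-09 J/m


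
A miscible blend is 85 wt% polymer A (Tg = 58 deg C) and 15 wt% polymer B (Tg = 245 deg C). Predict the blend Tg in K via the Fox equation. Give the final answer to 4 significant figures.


1/Tg = w1/Tg1 + w2/Tg2 (in Kelvin)
Tg1 = 331.15 K, Tg2 = 518.15 K
1/Tg = 0.85/331.15 + 0.15/518.15
Tg = 350.1 K


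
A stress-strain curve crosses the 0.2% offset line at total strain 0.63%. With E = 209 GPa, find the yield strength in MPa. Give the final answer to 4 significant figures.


Offset strain = 0.002
Elastic strain at yield = total_strain - offset = 6.3e-03 - 0.002 = 4.3e-03
sigma_y = E * elastic_strain = 209000 * 4.3e-03
sigma_y = 898.7 MPa


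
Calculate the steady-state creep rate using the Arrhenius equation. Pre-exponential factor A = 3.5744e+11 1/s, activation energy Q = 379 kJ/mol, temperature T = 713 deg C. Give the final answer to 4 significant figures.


rate = A * exp(-Q / (R*T))
T = 713 + 273.15 = 986.15 K
rate = 3.5744e+11 * exp(-379e3 / (8.314 * 986.15))
rate = 3.003e-09 1/s


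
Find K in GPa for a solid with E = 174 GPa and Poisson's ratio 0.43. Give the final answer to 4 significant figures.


K = E / (3*(1-2*nu))
K = 174 / (3*(1-2*0.43))
K = 414.3 GPa


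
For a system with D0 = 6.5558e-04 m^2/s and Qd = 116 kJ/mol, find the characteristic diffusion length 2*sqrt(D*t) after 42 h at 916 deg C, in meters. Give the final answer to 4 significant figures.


Step 1: D = D0 * exp(-Qd/(R*T))
T = 1189.15 K
D = 6.5558e-04 * exp(-116e3 / (8.314 * 1189.15)) = 5.26044e-09 m^2/s
Step 2: L = 2*sqrt(D*t)
t = 42 h = 151200 s
L = 2*sqrt(5.26044e-09 * 151200) = 0.0564 m


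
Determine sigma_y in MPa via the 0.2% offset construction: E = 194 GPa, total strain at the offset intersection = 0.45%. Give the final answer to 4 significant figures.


Offset strain = 0.002
Elastic strain at yield = total_strain - offset = 4.5e-03 - 0.002 = 2.5e-03
sigma_y = E * elastic_strain = 194000 * 2.5e-03
sigma_y = 485 MPa


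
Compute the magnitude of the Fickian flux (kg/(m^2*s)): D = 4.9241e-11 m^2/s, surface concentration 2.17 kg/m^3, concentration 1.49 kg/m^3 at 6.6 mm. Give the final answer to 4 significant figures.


J = -D * (dC/dx) = D * (C1 - C2) / dx
J = 4.9241e-11 * (2.17 - 1.49) / 6.6e-03
J = 5.073e-09 kg/(m^2*s)


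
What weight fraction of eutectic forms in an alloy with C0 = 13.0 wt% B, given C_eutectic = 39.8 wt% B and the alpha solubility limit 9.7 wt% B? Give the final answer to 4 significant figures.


f_primary = (C_e - C0) / (C_e - C_alpha_max)
f_primary = (39.8 - 13.0) / (39.8 - 9.7)
f_primary = 0.890365
f_eutectic = 1 - 0.890365 = 0.1096


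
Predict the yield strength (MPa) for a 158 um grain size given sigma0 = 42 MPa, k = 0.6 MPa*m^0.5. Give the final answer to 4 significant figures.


sigma_y = sigma0 + k / sqrt(d)
d = 158 um = 1.58e-04 m
sigma_y = 42 + 0.6 / sqrt(1.58e-04)
sigma_y = 89.73 MPa


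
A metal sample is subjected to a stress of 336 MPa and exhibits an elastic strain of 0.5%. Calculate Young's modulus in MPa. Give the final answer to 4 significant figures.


E = sigma / epsilon
epsilon = 0.5% = 5e-03
E = 336 / 5e-03
E = 67200 MPa


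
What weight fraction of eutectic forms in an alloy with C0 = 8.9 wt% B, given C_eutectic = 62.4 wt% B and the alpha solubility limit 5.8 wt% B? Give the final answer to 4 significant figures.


f_primary = (C_e - C0) / (C_e - C_alpha_max)
f_primary = (62.4 - 8.9) / (62.4 - 5.8)
f_primary = 0.94523
f_eutectic = 1 - 0.94523 = 0.05477


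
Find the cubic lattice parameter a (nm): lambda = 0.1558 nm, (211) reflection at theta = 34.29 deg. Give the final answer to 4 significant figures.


d = lambda / (2*sin(theta))
d = 0.1558 / (2*sin(34.29 deg))
d = 0.138272 nm
a = d * sqrt(h^2+k^2+l^2) = 0.138272 * sqrt(6)
a = 0.3387 nm


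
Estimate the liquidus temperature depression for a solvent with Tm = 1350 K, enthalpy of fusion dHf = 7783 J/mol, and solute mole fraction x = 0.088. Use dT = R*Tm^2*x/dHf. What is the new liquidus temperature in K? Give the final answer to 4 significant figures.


dT = R*Tm^2*x / dHf
dT = 8.314 * 1350^2 * 0.088 / 7783
dT = 171.322 K
T_new = 1350 - 171.322 = 1179 K


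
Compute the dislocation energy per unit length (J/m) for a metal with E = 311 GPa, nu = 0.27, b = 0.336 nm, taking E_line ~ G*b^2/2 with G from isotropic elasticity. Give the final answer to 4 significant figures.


Step 1: G = E / (2*(1+nu))
G = 311 / (2*(1+0.27)) = 122.441 GPa = 1.22441e+11 Pa
Step 2: E_line = G*b^2/2
b = 0.336 nm = 3.36e-10 m
E_line = 0.5 * 1.22441e+11 * (3.36e-10)^2 = 6.912e-09 J/m


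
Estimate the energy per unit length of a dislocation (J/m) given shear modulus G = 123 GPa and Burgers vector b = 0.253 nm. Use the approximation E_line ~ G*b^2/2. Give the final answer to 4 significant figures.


E = G*b^2/2
b = 0.253 nm = 2.53e-10 m
G = 123 GPa = 1.23e+11 Pa
E = 0.5 * 1.23e+11 * (2.53e-10)^2
E = 3.937e-09 J/m


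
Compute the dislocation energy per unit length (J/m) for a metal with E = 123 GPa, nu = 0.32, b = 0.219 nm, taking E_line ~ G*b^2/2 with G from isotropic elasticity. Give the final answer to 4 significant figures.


Step 1: G = E / (2*(1+nu))
G = 123 / (2*(1+0.32)) = 46.5909 GPa = 4.65909e+10 Pa
Step 2: E_line = G*b^2/2
b = 0.219 nm = 2.19e-10 m
E_line = 0.5 * 4.65909e+10 * (2.19e-10)^2 = 1.117e-09 J/m


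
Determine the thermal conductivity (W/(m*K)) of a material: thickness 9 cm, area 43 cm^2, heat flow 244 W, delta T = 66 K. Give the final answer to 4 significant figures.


k = Q*L / (A*dT)
L = 0.09 m, A = 4.3e-03 m^2
k = 244 * 0.09 / (4.3e-03 * 66)
k = 77.38 W/(m*K)


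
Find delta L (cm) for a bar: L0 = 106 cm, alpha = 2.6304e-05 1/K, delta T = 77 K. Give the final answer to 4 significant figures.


dL = L0 * alpha * dT
dL = 106 * 2.6304e-05 * 77
dL = 0.2147 cm


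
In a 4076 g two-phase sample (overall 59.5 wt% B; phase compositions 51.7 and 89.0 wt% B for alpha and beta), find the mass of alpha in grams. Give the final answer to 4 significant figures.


f_alpha = (C_beta - C0) / (C_beta - C_alpha)
f_alpha = (89.0 - 59.5) / (89.0 - 51.7) = 0.790885
m_alpha = f_alpha * m_total = 0.790885 * 4076 = 3224 g


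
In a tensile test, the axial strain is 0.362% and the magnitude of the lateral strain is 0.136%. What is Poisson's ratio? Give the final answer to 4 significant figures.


nu = -epsilon_lat / epsilon_axial
Lateral strain is contraction (negative), so using magnitudes:
nu = 0.136 / 0.362
nu = 0.3757


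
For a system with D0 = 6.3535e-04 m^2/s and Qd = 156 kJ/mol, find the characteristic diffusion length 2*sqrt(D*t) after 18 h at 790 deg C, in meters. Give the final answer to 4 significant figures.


Step 1: D = D0 * exp(-Qd/(R*T))
T = 1063.15 K
D = 6.3535e-04 * exp(-156e3 / (8.314 * 1063.15)) = 1.37452e-11 m^2/s
Step 2: L = 2*sqrt(D*t)
t = 18 h = 64800 s
L = 2*sqrt(1.37452e-11 * 64800) = 1.888e-03 m


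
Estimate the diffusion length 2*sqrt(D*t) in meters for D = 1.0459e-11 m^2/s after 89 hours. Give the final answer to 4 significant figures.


t = 89 hr = 320400 s
Diffusion length = 2*sqrt(D*t)
= 2*sqrt(1.0459e-11 * 320400)
= 3.661e-03 m


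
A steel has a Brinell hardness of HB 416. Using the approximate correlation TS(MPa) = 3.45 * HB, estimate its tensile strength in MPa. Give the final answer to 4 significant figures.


TS (MPa) = 3.45 * HB
TS = 3.45 * 416
TS = 1435 MPa


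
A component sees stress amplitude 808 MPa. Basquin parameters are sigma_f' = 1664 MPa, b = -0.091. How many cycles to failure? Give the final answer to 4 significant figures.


sigma_a = sigma_f' * (2*Nf)^b
2*Nf = (sigma_a / sigma_f')^(1/b)
2*Nf = (808 / 1664)^(1/-0.091)
2*Nf = 2803.59
Nf = 1402 cycles


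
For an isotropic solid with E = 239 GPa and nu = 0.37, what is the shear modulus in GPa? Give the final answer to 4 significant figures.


G = E / (2*(1+nu))
G = 239 / (2*(1+0.37))
G = 87.23 GPa


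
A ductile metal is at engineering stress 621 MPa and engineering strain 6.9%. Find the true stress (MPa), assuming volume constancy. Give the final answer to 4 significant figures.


sigma_true = sigma_eng * (1 + epsilon_eng)
sigma_true = 621 * (1 + 0.069)
sigma_true = 663.8 MPa


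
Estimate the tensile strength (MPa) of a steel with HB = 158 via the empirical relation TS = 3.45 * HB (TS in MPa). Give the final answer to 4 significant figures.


TS (MPa) = 3.45 * HB
TS = 3.45 * 158
TS = 545.1 MPa


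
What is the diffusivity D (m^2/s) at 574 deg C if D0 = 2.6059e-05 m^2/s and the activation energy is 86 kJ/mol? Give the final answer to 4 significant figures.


D = D0 * exp(-Qd / (R*T))
T = 847.15 K
D = 2.6059e-05 * exp(-86e3 / (8.314 * 847.15))
D = 1.297e-10 m^2/s


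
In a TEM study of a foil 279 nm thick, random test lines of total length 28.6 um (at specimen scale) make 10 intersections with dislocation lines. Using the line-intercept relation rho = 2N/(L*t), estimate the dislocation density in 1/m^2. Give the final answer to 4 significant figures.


rho = 2N / (L * t)
L = 28.6 um = 2.86e-05 m, t = 279 nm = 2.79e-07 m
rho = 2 * 10 / (2.86e-05 * 2.79e-07)
rho = 2.506e+12 1/m^2


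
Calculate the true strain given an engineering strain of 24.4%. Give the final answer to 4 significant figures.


epsilon_true = ln(1 + epsilon_eng)
epsilon_true = ln(1 + 0.244)
epsilon_true = 0.2183


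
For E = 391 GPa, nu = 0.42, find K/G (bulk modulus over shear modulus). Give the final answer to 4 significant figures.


G = E / (2*(1+nu))
G = 391 / (2*(1+0.42)) = 137.676 GPa
K = E / (3*(1-2*nu))
K = 391 / (3*(1-2*0.42)) = 814.583 GPa
K/G = 814.583 / 137.676 = 5.917


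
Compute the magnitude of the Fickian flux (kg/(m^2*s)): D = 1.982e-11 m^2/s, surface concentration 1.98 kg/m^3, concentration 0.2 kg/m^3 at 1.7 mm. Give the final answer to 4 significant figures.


J = -D * (dC/dx) = D * (C1 - C2) / dx
J = 1.982e-11 * (1.98 - 0.2) / 1.7e-03
J = 2.075e-08 kg/(m^2*s)


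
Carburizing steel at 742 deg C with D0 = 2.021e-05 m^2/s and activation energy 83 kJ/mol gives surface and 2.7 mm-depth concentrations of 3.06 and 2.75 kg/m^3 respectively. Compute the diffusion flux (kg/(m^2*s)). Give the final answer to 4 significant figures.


Step 1: D = D0 * exp(-Qd/(R*T))
T = 742 + 273.15 = 1015.15 K
D = 2.021e-05 * exp(-83e3 / (8.314 * 1015.15)) = 1.08303e-09 m^2/s
Step 2: J = D * (C1 - C2) / dx
J = 1.08303e-09 * (3.06 - 2.75) / 2.7e-03
J = 1.243e-07 kg/(m^2*s)


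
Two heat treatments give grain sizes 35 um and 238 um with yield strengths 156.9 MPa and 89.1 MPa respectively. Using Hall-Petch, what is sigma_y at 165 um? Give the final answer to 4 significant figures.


sigma_y = sigma0 + k / sqrt(d)
1/sqrt(d1) = 1/sqrt(3.5e-05) = 169.031;  1/sqrt(d2) = 64.8204
k = (sigma1 - sigma2) / (1/sqrt(d1) - 1/sqrt(d2)) = (156.9 - 89.1) / (169.031 - 64.8204) = 0.650606 MPa*m^0.5
sigma0 = sigma1 - k/sqrt(d1) = 156.9 - 0.650606*169.031 = 46.9275 MPa
sigma_y(d3) = 46.9275 + 0.650606 / sqrt(1.65e-04) = 97.58 MPa


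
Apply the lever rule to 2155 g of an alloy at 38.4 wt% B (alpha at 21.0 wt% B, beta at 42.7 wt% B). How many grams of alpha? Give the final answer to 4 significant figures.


f_alpha = (C_beta - C0) / (C_beta - C_alpha)
f_alpha = (42.7 - 38.4) / (42.7 - 21.0) = 0.198157
m_alpha = f_alpha * m_total = 0.198157 * 2155 = 427 g


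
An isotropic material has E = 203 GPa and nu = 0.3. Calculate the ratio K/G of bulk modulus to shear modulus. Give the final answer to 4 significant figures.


G = E / (2*(1+nu))
G = 203 / (2*(1+0.3)) = 78.0769 GPa
K = E / (3*(1-2*nu))
K = 203 / (3*(1-2*0.3)) = 169.167 GPa
K/G = 169.167 / 78.0769 = 2.167


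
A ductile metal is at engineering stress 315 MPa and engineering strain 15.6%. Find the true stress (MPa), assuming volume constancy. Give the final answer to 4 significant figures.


sigma_true = sigma_eng * (1 + epsilon_eng)
sigma_true = 315 * (1 + 0.156)
sigma_true = 364.1 MPa


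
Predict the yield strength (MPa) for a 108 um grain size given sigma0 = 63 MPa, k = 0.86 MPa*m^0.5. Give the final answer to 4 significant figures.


sigma_y = sigma0 + k / sqrt(d)
d = 108 um = 1.08e-04 m
sigma_y = 63 + 0.86 / sqrt(1.08e-04)
sigma_y = 145.8 MPa


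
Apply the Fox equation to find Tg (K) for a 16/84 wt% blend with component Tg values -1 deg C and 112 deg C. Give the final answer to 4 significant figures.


1/Tg = w1/Tg1 + w2/Tg2 (in Kelvin)
Tg1 = 272.15 K, Tg2 = 385.15 K
1/Tg = 0.16/272.15 + 0.84/385.15
Tg = 361.2 K


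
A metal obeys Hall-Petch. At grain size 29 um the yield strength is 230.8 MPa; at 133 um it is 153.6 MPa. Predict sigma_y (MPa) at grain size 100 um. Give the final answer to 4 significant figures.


sigma_y = sigma0 + k / sqrt(d)
1/sqrt(d1) = 1/sqrt(2.9e-05) = 185.695;  1/sqrt(d2) = 86.711
k = (sigma1 - sigma2) / (1/sqrt(d1) - 1/sqrt(d2)) = (230.8 - 153.6) / (185.695 - 86.711) = 0.779921 MPa*m^0.5
sigma0 = sigma1 - k/sqrt(d1) = 230.8 - 0.779921*185.695 = 85.9722 MPa
sigma_y(d3) = 85.9722 + 0.779921 / sqrt(1e-04) = 164 MPa


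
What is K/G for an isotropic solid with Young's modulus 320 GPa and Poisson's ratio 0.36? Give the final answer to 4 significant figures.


G = E / (2*(1+nu))
G = 320 / (2*(1+0.36)) = 117.647 GPa
K = E / (3*(1-2*nu))
K = 320 / (3*(1-2*0.36)) = 380.952 GPa
K/G = 380.952 / 117.647 = 3.238


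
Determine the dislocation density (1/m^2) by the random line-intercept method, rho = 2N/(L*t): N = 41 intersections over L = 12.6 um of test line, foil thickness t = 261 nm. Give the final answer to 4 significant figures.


rho = 2N / (L * t)
L = 12.6 um = 1.26e-05 m, t = 261 nm = 2.61e-07 m
rho = 2 * 41 / (1.26e-05 * 2.61e-07)
rho = 2.493e+13 1/m^2


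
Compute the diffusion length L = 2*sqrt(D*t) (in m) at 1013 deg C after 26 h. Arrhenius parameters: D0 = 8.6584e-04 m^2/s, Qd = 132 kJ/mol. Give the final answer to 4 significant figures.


Step 1: D = D0 * exp(-Qd/(R*T))
T = 1286.15 K
D = 8.6584e-04 * exp(-132e3 / (8.314 * 1286.15)) = 3.76968e-09 m^2/s
Step 2: L = 2*sqrt(D*t)
t = 26 h = 93600 s
L = 2*sqrt(3.76968e-09 * 93600) = 0.03757 m


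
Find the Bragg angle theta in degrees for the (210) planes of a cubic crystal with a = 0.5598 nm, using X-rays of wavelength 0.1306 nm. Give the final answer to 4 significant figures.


d = a / sqrt(h^2+k^2+l^2)
d = 0.5598 / sqrt(5) = 0.25035 nm
lambda = 2*d*sin(theta)  =>  sin(theta) = lambda / (2*d)
sin(theta) = 0.1306 / (2 * 0.25035) = 0.260835
theta = 15.12 deg


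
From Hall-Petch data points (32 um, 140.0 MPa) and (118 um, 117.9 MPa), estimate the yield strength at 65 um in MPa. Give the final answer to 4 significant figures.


sigma_y = sigma0 + k / sqrt(d)
1/sqrt(d1) = 1/sqrt(3.2e-05) = 176.777;  1/sqrt(d2) = 92.0575
k = (sigma1 - sigma2) / (1/sqrt(d1) - 1/sqrt(d2)) = (140.0 - 117.9) / (176.777 - 92.0575) = 0.260862 MPa*m^0.5
sigma0 = sigma1 - k/sqrt(d1) = 140.0 - 0.260862*176.777 = 93.8857 MPa
sigma_y(d3) = 93.8857 + 0.260862 / sqrt(6.5e-05) = 126.2 MPa


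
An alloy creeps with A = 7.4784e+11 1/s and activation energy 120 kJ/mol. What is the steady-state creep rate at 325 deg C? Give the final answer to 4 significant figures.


rate = A * exp(-Q / (R*T))
T = 325 + 273.15 = 598.15 K
rate = 7.4784e+11 * exp(-120e3 / (8.314 * 598.15))
rate = 24.79 1/s


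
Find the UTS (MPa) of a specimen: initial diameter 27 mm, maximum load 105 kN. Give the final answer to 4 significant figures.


A0 = pi*(d/2)^2 = pi*(27/2)^2 = 572.555 mm^2
UTS = F_max / A0 = 105*1000 / 572.555
UTS = 183.4 MPa


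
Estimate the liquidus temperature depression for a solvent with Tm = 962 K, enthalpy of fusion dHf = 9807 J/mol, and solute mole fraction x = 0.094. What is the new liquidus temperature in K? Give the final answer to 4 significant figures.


dT = R*Tm^2*x / dHf
dT = 8.314 * 962^2 * 0.094 / 9807
dT = 73.7483 K
T_new = 962 - 73.7483 = 888.3 K


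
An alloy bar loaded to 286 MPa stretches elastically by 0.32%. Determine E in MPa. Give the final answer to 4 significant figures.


E = sigma / epsilon
epsilon = 0.32% = 3.2e-03
E = 286 / 3.2e-03
E = 89380 MPa


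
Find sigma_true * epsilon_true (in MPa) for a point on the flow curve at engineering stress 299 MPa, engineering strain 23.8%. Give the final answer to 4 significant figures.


sigma_true = sigma_eng * (1 + epsilon_eng)
sigma_true = 299 * (1 + 0.238) = 370.162 MPa
epsilon_true = ln(1 + epsilon_eng)
epsilon_true = ln(1 + 0.238) = 0.213497
sigma_true * epsilon_true = 370.162 * 0.213497 = 79.03 MPa


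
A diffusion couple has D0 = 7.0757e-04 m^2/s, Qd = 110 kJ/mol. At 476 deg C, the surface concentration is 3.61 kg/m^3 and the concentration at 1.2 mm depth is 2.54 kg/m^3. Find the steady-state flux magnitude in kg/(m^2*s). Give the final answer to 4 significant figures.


Step 1: D = D0 * exp(-Qd/(R*T))
T = 476 + 273.15 = 749.15 K
D = 7.0757e-04 * exp(-110e3 / (8.314 * 749.15)) = 1.51258e-11 m^2/s
Step 2: J = D * (C1 - C2) / dx
J = 1.51258e-11 * (3.61 - 2.54) / 1.2e-03
J = 1.349e-08 kg/(m^2*s)


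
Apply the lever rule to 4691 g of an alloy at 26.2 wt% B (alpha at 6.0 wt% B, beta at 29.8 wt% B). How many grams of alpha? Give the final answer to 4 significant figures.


f_alpha = (C_beta - C0) / (C_beta - C_alpha)
f_alpha = (29.8 - 26.2) / (29.8 - 6.0) = 0.151261
m_alpha = f_alpha * m_total = 0.151261 * 4691 = 709.6 g


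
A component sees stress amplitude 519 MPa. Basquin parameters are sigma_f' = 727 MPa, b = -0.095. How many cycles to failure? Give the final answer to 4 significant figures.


sigma_a = sigma_f' * (2*Nf)^b
2*Nf = (sigma_a / sigma_f')^(1/b)
2*Nf = (519 / 727)^(1/-0.095)
2*Nf = 34.7301
Nf = 17.37 cycles


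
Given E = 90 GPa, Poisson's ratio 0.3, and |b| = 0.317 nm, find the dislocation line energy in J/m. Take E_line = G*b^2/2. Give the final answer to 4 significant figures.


Step 1: G = E / (2*(1+nu))
G = 90 / (2*(1+0.3)) = 34.6154 GPa = 3.46154e+10 Pa
Step 2: E_line = G*b^2/2
b = 0.317 nm = 3.17e-10 m
E_line = 0.5 * 3.46154e+10 * (3.17e-10)^2 = 1.739e-09 J/m


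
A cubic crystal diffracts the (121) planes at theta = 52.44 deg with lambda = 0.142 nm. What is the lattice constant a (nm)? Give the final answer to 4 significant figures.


d = lambda / (2*sin(theta))
d = 0.142 / (2*sin(52.44 deg))
d = 0.0895656 nm
a = d * sqrt(h^2+k^2+l^2) = 0.0895656 * sqrt(6)
a = 0.2194 nm


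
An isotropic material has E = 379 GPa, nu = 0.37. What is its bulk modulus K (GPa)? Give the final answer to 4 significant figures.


K = E / (3*(1-2*nu))
K = 379 / (3*(1-2*0.37))
K = 485.9 GPa


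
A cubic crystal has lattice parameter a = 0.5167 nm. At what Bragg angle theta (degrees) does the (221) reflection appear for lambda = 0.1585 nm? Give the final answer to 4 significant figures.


d = a / sqrt(h^2+k^2+l^2)
d = 0.5167 / sqrt(9) = 0.172233 nm
lambda = 2*d*sin(theta)  =>  sin(theta) = lambda / (2*d)
sin(theta) = 0.1585 / (2 * 0.172233) = 0.460132
theta = 27.4 deg


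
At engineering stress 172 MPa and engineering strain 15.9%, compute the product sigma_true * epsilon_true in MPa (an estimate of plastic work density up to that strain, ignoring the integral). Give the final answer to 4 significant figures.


sigma_true = sigma_eng * (1 + epsilon_eng)
sigma_true = 172 * (1 + 0.159) = 199.348 MPa
epsilon_true = ln(1 + epsilon_eng)
epsilon_true = ln(1 + 0.159) = 0.147558
sigma_true * epsilon_true = 199.348 * 0.147558 = 29.42 MPa


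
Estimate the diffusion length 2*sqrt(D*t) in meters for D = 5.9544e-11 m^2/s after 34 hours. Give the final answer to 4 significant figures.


t = 34 hr = 122400 s
Diffusion length = 2*sqrt(D*t)
= 2*sqrt(5.9544e-11 * 122400)
= 5.399e-03 m


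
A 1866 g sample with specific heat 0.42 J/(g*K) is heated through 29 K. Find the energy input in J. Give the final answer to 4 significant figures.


Q = m * cp * dT
Q = 1866 * 0.42 * 29
Q = 22730 J


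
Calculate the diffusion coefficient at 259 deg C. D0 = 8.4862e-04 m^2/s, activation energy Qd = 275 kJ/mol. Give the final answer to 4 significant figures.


D = D0 * exp(-Qd / (R*T))
T = 532.15 K
D = 8.4862e-04 * exp(-275e3 / (8.314 * 532.15))
D = 8.597e-31 m^2/s


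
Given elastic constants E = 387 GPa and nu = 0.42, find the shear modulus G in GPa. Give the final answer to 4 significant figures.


G = E / (2*(1+nu))
G = 387 / (2*(1+0.42))
G = 136.3 GPa


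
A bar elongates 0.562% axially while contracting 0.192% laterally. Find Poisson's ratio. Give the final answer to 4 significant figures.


nu = -epsilon_lat / epsilon_axial
Lateral strain is contraction (negative), so using magnitudes:
nu = 0.192 / 0.562
nu = 0.3416


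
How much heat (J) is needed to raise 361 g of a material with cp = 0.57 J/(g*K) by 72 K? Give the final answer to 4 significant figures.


Q = m * cp * dT
Q = 361 * 0.57 * 72
Q = 14820 J


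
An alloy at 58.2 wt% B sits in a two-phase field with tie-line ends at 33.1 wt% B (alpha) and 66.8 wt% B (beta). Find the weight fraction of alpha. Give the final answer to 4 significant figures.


f_alpha = (C_beta - C0) / (C_beta - C_alpha)
f_alpha = (66.8 - 58.2) / (66.8 - 33.1)
f_alpha = 0.2552
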